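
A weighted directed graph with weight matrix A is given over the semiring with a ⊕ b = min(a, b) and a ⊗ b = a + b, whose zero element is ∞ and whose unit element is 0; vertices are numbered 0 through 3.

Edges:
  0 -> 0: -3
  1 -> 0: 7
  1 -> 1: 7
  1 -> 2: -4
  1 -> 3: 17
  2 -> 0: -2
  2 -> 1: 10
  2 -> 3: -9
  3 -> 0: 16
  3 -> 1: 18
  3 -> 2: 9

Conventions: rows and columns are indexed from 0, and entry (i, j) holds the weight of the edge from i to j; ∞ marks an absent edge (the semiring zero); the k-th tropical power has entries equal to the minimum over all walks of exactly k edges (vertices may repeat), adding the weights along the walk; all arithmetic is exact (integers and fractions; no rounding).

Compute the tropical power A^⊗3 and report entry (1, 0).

A^⊗2:
  [-6, ∞, ∞, ∞]
  [-6, 6, 3, -13]
  [-5, 9, 0, 27]
  [7, 19, 14, 0]
A^⊗3:
  [-9, ∞, ∞, ∞]
  [-9, 5, -4, -6]
  [-8, 10, 5, -9]
  [4, 18, 9, 5]
Key observation: the optimum is the walk 1->2->0->0, with weight (-4) + (-2) + (-3) = -9.
Optimal value attained by: walk 1->2->0->0.
Answer: (A^⊗3)[1][0] = -9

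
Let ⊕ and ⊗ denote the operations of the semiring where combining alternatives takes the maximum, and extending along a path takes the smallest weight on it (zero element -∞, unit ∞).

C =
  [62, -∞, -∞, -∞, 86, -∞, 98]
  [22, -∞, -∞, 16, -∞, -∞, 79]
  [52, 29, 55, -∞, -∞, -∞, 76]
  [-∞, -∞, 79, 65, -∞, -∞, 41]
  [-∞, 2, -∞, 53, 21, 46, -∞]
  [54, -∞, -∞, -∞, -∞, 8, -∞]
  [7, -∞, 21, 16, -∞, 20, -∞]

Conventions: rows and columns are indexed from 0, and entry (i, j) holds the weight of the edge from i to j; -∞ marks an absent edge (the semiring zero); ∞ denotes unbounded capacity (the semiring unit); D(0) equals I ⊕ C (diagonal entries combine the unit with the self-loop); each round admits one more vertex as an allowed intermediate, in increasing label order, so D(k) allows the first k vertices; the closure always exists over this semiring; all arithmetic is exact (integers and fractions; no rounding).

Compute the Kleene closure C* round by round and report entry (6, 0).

D(0):
  [∞, -∞, -∞, -∞, 86, -∞, 98]
  [22, ∞, -∞, 16, -∞, -∞, 79]
  [52, 29, ∞, -∞, -∞, -∞, 76]
  [-∞, -∞, 79, ∞, -∞, -∞, 41]
  [-∞, 2, -∞, 53, ∞, 46, -∞]
  [54, -∞, -∞, -∞, -∞, ∞, -∞]
  [7, -∞, 21, 16, -∞, 20, ∞]
D(1):
  [∞, -∞, -∞, -∞, 86, -∞, 98]
  [22, ∞, -∞, 16, 22, -∞, 79]
  [52, 29, ∞, -∞, 52, -∞, 76]
  [-∞, -∞, 79, ∞, -∞, -∞, 41]
  [-∞, 2, -∞, 53, ∞, 46, -∞]
  [54, -∞, -∞, -∞, 54, ∞, 54]
  [7, -∞, 21, 16, 7, 20, ∞]
D(2):
  [∞, -∞, -∞, -∞, 86, -∞, 98]
  [22, ∞, -∞, 16, 22, -∞, 79]
  [52, 29, ∞, 16, 52, -∞, 76]
  [-∞, -∞, 79, ∞, -∞, -∞, 41]
  [2, 2, -∞, 53, ∞, 46, 2]
  [54, -∞, -∞, -∞, 54, ∞, 54]
  [7, -∞, 21, 16, 7, 20, ∞]
D(3):
  [∞, -∞, -∞, -∞, 86, -∞, 98]
  [22, ∞, -∞, 16, 22, -∞, 79]
  [52, 29, ∞, 16, 52, -∞, 76]
  [52, 29, 79, ∞, 52, -∞, 76]
  [2, 2, -∞, 53, ∞, 46, 2]
  [54, -∞, -∞, -∞, 54, ∞, 54]
  [21, 21, 21, 16, 21, 20, ∞]
D(4):
  [∞, -∞, -∞, -∞, 86, -∞, 98]
  [22, ∞, 16, 16, 22, -∞, 79]
  [52, 29, ∞, 16, 52, -∞, 76]
  [52, 29, 79, ∞, 52, -∞, 76]
  [52, 29, 53, 53, ∞, 46, 53]
  [54, -∞, -∞, -∞, 54, ∞, 54]
  [21, 21, 21, 16, 21, 20, ∞]
D(5):
  [∞, 29, 53, 53, 86, 46, 98]
  [22, ∞, 22, 22, 22, 22, 79]
  [52, 29, ∞, 52, 52, 46, 76]
  [52, 29, 79, ∞, 52, 46, 76]
  [52, 29, 53, 53, ∞, 46, 53]
  [54, 29, 53, 53, 54, ∞, 54]
  [21, 21, 21, 21, 21, 21, ∞]
D(6):
  [∞, 29, 53, 53, 86, 46, 98]
  [22, ∞, 22, 22, 22, 22, 79]
  [52, 29, ∞, 52, 52, 46, 76]
  [52, 29, 79, ∞, 52, 46, 76]
  [52, 29, 53, 53, ∞, 46, 53]
  [54, 29, 53, 53, 54, ∞, 54]
  [21, 21, 21, 21, 21, 21, ∞]
D(7):
  [∞, 29, 53, 53, 86, 46, 98]
  [22, ∞, 22, 22, 22, 22, 79]
  [52, 29, ∞, 52, 52, 46, 76]
  [52, 29, 79, ∞, 52, 46, 76]
  [52, 29, 53, 53, ∞, 46, 53]
  [54, 29, 53, 53, 54, ∞, 54]
  [21, 21, 21, 21, 21, 21, ∞]
Answer: C*[6][0] = 21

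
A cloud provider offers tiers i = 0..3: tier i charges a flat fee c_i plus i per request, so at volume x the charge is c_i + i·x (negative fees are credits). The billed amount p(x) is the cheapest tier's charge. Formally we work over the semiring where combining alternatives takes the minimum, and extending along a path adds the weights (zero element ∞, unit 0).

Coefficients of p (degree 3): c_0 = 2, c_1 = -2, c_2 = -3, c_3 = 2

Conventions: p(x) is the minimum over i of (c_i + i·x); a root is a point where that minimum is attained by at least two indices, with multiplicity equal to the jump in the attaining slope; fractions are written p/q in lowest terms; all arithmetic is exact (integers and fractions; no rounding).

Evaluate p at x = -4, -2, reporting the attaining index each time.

p(-4) = min(2+0·(-4)=2, -2+1·(-4)=-6, -3+2·(-4)=-11, 2+3·(-4)=-10) = -11 (attained by i=2)
p(-2) = min(2+0·(-2)=2, -2+1·(-2)=-4, -3+2·(-2)=-7, 2+3·(-2)=-4) = -7 (attained by i=2)
Answer: p(-4) = -11; p(-2) = -7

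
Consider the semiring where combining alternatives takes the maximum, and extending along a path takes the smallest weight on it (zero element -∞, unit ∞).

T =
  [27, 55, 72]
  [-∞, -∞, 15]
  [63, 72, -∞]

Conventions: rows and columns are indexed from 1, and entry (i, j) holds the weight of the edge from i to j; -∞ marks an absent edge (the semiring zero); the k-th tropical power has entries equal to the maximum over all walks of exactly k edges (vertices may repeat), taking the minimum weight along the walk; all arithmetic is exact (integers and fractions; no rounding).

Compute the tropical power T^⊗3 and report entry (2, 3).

T^⊗2:
  [63, 72, 27]
  [15, 15, -∞]
  [27, 55, 63]
T^⊗3:
  [27, 55, 63]
  [15, 15, 15]
  [63, 63, 27]
Key observation: the optimum is the walk 2->3->1->3, with weight 15 min 63 min 72 = 15.
Optimal value attained by: walk 2->3->1->3.
Answer: (T^⊗3)[2][3] = 15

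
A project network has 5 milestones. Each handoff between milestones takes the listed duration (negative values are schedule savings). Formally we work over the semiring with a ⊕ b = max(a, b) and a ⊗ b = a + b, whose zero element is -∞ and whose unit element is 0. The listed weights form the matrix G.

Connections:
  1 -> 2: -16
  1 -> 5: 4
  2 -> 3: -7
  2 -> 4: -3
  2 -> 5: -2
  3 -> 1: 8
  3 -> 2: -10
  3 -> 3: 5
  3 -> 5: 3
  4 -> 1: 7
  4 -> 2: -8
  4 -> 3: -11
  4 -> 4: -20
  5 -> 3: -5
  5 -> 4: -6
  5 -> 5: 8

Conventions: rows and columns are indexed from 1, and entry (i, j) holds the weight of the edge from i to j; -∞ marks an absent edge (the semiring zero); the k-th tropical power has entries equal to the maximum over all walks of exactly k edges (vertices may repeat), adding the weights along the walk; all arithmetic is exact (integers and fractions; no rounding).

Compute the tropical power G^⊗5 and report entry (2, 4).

G^⊗2:
  [-∞, -∞, -1, -2, 12]
  [4, -11, -2, -8, 6]
  [13, -5, 10, -3, 12]
  [-3, -9, -6, -11, 11]
  [3, -14, 3, 2, 16]
G^⊗3:
  [7, -10, 7, 6, 20]
  [6, -12, 3, 0, 14]
  [18, 0, 15, 6, 20]
  [2, -16, 6, 5, 19]
  [11, -6, 11, 10, 24]
G^⊗4:
  [15, -2, 15, 14, 28]
  [11, -7, 9, 8, 22]
  [23, 5, 20, 14, 28]
  [14, -3, 14, 13, 27]
  [19, 2, 19, 18, 32]
G^⊗5:
  [23, 6, 23, 22, 36]
  [17, 0, 17, 16, 30]
  [28, 10, 25, 22, 36]
  [22, 5, 22, 21, 35]
  [27, 10, 27, 26, 40]
Key observation: the optimum is the walk 2->5->5->5->5->4, with weight (-2) + 8 + 8 + 8 + (-6) = 16.
Optimal value attained by: walk 2->5->5->5->5->4.
Answer: (G^⊗5)[2][4] = 16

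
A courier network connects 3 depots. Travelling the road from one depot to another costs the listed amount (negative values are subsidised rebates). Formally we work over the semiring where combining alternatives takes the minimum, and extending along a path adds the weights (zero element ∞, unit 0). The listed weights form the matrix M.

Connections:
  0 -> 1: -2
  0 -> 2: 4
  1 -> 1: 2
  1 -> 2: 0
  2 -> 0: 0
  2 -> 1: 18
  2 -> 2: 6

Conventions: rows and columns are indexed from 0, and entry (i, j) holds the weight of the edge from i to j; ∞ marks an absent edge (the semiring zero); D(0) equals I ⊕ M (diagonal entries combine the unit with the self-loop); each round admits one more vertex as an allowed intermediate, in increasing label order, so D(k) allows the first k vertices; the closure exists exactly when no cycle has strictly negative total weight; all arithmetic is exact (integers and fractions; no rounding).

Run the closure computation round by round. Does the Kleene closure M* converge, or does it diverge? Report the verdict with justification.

D(0):
  [0, -2, 4]
  [∞, 0, 0]
  [0, 18, 0]
D(1):
  [0, -2, 4]
  [∞, 0, 0]
  [0, -2, 0]
Detection: at round 2, diagonal entry (2, 2) turns strictly negative.
Key observation: the cycle 2->0->1->2 has total weight 0 + (-2) + 0, which is strictly negative.
Answer: DIVERGES — negative cycle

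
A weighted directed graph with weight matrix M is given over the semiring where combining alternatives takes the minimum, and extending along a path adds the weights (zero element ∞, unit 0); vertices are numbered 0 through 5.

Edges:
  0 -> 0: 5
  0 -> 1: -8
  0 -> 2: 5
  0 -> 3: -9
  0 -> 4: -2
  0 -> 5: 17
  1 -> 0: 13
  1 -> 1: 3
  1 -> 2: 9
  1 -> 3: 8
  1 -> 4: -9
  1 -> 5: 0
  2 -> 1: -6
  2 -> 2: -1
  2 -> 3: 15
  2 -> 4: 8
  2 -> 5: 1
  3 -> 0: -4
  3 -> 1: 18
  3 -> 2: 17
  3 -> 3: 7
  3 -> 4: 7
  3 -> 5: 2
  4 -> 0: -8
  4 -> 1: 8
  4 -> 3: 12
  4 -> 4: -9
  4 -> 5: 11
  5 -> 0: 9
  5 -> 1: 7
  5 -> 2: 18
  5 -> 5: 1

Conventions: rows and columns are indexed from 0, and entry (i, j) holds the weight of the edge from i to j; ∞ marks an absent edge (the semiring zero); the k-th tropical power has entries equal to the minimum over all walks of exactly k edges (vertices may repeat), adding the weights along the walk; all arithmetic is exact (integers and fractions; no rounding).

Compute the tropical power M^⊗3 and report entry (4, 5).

M^⊗2:
  [-13, -5, 1, -4, -17, -8]
  [-17, -1, 8, 3, -18, 1]
  [0, -7, -2, 2, -15, -6]
  [-1, -12, 1, -13, -6, 3]
  [-17, -16, -3, -17, -18, 2]
  [10, 1, 14, 0, -2, 2]
M^⊗3:
  [-25, -21, -8, -22, -26, -7]
  [-26, -25, -12, -26, -27, -7]
  [-23, -8, -3, -9, -24, -7]
  [-17, -9, -3, -10, -21, -12]
  [-26, -25, -12, -26, -27, -16]
  [-10, 2, 10, 1, -11, 1]
Key observation: the optimum is the walk 4->0->1->5, with weight (-8) + (-8) + 0 = -16.
Optimal value attained by: walk 4->0->1->5.
Answer: (M^⊗3)[4][5] = -16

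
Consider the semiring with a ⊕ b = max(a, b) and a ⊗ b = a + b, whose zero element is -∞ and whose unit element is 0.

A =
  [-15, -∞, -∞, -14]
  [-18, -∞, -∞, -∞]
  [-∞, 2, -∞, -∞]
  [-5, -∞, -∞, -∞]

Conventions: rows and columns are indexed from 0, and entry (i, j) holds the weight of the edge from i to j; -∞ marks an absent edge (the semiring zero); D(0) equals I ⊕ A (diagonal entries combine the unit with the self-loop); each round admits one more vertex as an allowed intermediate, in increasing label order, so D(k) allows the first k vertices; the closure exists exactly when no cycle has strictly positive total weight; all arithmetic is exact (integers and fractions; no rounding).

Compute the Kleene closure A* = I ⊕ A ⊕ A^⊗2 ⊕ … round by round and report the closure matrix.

D(0):
  [0, -∞, -∞, -14]
  [-18, 0, -∞, -∞]
  [-∞, 2, 0, -∞]
  [-5, -∞, -∞, 0]
D(1):
  [0, -∞, -∞, -14]
  [-18, 0, -∞, -32]
  [-∞, 2, 0, -∞]
  [-5, -∞, -∞, 0]
D(2):
  [0, -∞, -∞, -14]
  [-18, 0, -∞, -32]
  [-16, 2, 0, -30]
  [-5, -∞, -∞, 0]
D(3):
  [0, -∞, -∞, -14]
  [-18, 0, -∞, -32]
  [-16, 2, 0, -30]
  [-5, -∞, -∞, 0]
D(4):
  [0, -∞, -∞, -14]
  [-18, 0, -∞, -32]
  [-16, 2, 0, -30]
  [-5, -∞, -∞, 0]
Answer: A* = [[0, -∞, -∞, -14], [-18, 0, -∞, -32], [-16, 2, 0, -30], [-5, -∞, -∞, 0]]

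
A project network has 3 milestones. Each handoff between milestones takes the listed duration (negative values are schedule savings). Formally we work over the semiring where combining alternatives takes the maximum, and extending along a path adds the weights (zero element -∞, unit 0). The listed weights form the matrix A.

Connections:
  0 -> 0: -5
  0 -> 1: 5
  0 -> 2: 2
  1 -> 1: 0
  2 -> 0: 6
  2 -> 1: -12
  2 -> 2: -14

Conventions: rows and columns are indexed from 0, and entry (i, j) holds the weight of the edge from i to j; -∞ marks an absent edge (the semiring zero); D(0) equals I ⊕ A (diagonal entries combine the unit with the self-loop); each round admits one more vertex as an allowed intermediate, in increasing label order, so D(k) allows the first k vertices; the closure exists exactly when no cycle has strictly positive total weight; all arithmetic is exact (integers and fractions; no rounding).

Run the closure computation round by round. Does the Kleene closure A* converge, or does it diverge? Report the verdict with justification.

D(0):
  [0, 5, 2]
  [-∞, 0, -∞]
  [6, -12, 0]
Detection: at round 1, diagonal entry (2, 2) turns strictly positive.
Key observation: the cycle 2->0->2 has total weight 6 + 2, which is strictly positive.
Answer: DIVERGES — positive cycle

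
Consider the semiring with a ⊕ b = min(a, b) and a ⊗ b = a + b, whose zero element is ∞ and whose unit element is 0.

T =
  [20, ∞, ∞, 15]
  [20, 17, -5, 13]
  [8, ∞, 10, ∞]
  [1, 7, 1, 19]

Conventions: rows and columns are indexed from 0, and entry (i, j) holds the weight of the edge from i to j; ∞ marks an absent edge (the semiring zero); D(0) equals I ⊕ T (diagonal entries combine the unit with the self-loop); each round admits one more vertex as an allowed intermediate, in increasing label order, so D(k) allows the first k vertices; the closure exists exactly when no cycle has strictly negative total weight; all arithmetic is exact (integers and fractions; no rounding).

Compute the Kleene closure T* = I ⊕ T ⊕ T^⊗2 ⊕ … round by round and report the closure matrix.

D(0):
  [0, ∞, ∞, 15]
  [20, 0, -5, 13]
  [8, ∞, 0, ∞]
  [1, 7, 1, 0]
D(1):
  [0, ∞, ∞, 15]
  [20, 0, -5, 13]
  [8, ∞, 0, 23]
  [1, 7, 1, 0]
D(2):
  [0, ∞, ∞, 15]
  [20, 0, -5, 13]
  [8, ∞, 0, 23]
  [1, 7, 1, 0]
D(3):
  [0, ∞, ∞, 15]
  [3, 0, -5, 13]
  [8, ∞, 0, 23]
  [1, 7, 1, 0]
D(4):
  [0, 22, 16, 15]
  [3, 0, -5, 13]
  [8, 30, 0, 23]
  [1, 7, 1, 0]
Answer: T* = [[0, 22, 16, 15], [3, 0, -5, 13], [8, 30, 0, 23], [1, 7, 1, 0]]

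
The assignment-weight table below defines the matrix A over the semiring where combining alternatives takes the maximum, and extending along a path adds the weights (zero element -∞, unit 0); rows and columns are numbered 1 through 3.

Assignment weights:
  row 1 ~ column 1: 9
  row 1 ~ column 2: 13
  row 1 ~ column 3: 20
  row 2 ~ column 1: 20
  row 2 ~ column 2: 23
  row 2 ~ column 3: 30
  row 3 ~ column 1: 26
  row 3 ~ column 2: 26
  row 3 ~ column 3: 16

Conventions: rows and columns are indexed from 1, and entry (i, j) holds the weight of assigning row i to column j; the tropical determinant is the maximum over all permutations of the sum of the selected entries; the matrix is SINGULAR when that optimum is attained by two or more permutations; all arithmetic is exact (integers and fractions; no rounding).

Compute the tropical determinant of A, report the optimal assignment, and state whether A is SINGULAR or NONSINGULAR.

σ = (1, 2, 3): 9 + 23 + 16 = 48
σ = (1, 3, 2): 9 + 30 + 26 = 65
σ = (2, 1, 3): 13 + 20 + 16 = 49
σ = (2, 3, 1): 13 + 30 + 26 = 69
σ = (3, 1, 2): 20 + 20 + 26 = 66
σ = (3, 2, 1): 20 + 23 + 26 = 69
Optimal value attained by: σ = (2, 3, 1).
Answer: det⊕(A) = 69; verdict: SINGULAR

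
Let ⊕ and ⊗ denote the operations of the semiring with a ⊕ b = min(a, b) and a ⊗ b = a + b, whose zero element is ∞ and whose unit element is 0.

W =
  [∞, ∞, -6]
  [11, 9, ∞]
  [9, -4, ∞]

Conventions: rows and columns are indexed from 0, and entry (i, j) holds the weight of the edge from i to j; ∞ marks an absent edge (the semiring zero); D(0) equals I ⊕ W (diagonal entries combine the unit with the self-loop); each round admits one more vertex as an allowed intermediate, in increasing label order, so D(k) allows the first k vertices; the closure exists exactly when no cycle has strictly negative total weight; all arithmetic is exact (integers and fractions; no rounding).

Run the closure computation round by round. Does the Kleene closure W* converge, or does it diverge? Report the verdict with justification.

D(0):
  [0, ∞, -6]
  [11, 0, ∞]
  [9, -4, 0]
D(1):
  [0, ∞, -6]
  [11, 0, 5]
  [9, -4, 0]
D(2):
  [0, ∞, -6]
  [11, 0, 5]
  [7, -4, 0]
D(3):
  [0, -10, -6]
  [11, 0, 5]
  [7, -4, 0]
Key observation: every diagonal entry stays at the unit through all rounds, so no improving cycle exists.
Answer: CONVERGES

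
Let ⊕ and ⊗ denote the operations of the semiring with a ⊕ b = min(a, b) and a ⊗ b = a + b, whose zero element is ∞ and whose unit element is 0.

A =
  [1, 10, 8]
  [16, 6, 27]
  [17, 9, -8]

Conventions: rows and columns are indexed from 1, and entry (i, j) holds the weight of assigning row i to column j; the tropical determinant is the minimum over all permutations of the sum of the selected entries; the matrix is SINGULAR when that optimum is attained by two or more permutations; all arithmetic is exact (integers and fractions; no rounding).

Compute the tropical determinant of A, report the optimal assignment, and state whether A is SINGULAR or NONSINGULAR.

σ = (1, 2, 3): 1 + 6 + (-8) = -1
σ = (1, 3, 2): 1 + 27 + 9 = 37
σ = (2, 1, 3): 10 + 16 + (-8) = 18
σ = (2, 3, 1): 10 + 27 + 17 = 54
σ = (3, 1, 2): 8 + 16 + 9 = 33
σ = (3, 2, 1): 8 + 6 + 17 = 31
Optimal value attained by: σ = (1, 2, 3).
Answer: det⊕(A) = -1; verdict: NONSINGULAR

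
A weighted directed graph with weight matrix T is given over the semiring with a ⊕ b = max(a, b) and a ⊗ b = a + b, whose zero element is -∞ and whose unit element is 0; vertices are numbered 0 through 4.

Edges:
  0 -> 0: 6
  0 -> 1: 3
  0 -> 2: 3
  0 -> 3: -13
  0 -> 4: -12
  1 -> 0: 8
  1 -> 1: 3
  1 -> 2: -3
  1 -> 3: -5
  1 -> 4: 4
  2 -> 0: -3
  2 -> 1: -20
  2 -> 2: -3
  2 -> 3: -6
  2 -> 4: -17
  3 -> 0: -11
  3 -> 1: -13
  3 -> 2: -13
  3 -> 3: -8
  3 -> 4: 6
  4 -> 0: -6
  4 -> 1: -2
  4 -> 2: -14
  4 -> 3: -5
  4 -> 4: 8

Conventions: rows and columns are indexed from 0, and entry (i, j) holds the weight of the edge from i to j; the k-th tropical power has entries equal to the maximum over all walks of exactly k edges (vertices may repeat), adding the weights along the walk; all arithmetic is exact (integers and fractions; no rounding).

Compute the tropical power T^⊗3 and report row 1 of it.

T^⊗2:
  [12, 9, 9, -2, 7]
  [14, 11, 11, -1, 12]
  [3, 0, 0, -9, 0]
  [0, 4, -8, 1, 14]
  [6, 6, -3, 3, 16]
T^⊗3:
  [18, 15, 15, 4, 15]
  [20, 17, 17, 7, 20]
  [9, 6, 6, -5, 8]
  [12, 12, 3, 9, 22]
  [14, 14, 9, 11, 24]
Answer: row 1 of T^⊗3 = [20, 17, 17, 7, 20]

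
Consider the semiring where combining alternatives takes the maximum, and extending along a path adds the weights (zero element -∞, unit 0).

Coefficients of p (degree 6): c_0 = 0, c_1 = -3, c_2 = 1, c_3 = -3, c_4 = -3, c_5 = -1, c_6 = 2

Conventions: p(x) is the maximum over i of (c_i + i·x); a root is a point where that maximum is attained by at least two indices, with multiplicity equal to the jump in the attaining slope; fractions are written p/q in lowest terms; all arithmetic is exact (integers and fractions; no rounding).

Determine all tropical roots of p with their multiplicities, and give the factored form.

hull edge (i=0, c=0) to (i=2, c=1): slope 1/2, span 2
hull edge (i=2, c=1) to (i=6, c=2): slope 1/4, span 4
Factored form: p(x) = 2 ⊗ (x ⊕ (-1/2)) ⊗ (x ⊕ (-1/2)) ⊗ (x ⊕ (-1/4)) ⊗ (x ⊕ (-1/4)) ⊗ (x ⊕ (-1/4)) ⊗ (x ⊕ (-1/4))
Answer: roots = -1/2 (mult 2), -1/4 (mult 4)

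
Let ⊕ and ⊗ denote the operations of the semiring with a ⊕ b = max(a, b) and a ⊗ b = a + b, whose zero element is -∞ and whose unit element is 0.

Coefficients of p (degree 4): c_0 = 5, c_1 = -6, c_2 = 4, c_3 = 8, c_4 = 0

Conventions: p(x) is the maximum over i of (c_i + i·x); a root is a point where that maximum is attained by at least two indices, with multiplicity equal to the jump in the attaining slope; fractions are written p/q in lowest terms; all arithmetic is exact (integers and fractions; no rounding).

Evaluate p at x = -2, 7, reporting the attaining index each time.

p(-2) = max(5+0·(-2)=5, -6+1·(-2)=-8, 4+2·(-2)=0, 8+3·(-2)=2, 0+4·(-2)=-8) = 5 (attained by i=0)
p(7) = max(5+0·7=5, -6+1·7=1, 4+2·7=18, 8+3·7=29, 0+4·7=28) = 29 (attained by i=3)
Answer: p(-2) = 5; p(7) = 29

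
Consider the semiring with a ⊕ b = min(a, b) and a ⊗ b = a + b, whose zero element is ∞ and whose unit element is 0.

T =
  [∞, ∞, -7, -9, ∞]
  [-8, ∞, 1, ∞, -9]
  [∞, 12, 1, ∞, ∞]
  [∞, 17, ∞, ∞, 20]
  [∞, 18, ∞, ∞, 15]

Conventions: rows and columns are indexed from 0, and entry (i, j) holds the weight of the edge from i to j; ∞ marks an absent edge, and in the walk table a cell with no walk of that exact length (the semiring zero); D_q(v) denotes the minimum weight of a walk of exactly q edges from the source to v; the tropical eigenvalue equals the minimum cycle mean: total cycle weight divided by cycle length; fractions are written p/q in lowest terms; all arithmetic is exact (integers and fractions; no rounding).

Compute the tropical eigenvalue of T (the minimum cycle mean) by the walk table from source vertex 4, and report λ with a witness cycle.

q=0: [∞, ∞, ∞, ∞, 0]
q=1: [∞, 18, ∞, ∞, 15]
q=2: [10, 33, 19, ∞, 9]
q=3: [25, 27, 3, 1, 24]
q=4: [19, 15, 4, 16, 18]
q=5: [7, 16, 5, 10, 6]
Optimal cycle mean attained by: cycle 0->2->1->0, total (-7) + 12 + (-8), length 3.
Answer: λ = -1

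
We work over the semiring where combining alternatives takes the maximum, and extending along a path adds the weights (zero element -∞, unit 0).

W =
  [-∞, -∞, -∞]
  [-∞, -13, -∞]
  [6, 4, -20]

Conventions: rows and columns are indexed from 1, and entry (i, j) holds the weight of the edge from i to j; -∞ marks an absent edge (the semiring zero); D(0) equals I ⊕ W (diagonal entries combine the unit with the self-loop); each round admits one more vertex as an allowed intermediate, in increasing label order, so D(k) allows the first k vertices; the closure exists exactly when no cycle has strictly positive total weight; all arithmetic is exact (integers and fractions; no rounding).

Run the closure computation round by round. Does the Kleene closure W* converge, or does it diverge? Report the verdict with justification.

D(0):
  [0, -∞, -∞]
  [-∞, 0, -∞]
  [6, 4, 0]
D(1):
  [0, -∞, -∞]
  [-∞, 0, -∞]
  [6, 4, 0]
D(2):
  [0, -∞, -∞]
  [-∞, 0, -∞]
  [6, 4, 0]
D(3):
  [0, -∞, -∞]
  [-∞, 0, -∞]
  [6, 4, 0]
Key observation: every diagonal entry stays at the unit through all rounds, so no improving cycle exists.
Answer: CONVERGES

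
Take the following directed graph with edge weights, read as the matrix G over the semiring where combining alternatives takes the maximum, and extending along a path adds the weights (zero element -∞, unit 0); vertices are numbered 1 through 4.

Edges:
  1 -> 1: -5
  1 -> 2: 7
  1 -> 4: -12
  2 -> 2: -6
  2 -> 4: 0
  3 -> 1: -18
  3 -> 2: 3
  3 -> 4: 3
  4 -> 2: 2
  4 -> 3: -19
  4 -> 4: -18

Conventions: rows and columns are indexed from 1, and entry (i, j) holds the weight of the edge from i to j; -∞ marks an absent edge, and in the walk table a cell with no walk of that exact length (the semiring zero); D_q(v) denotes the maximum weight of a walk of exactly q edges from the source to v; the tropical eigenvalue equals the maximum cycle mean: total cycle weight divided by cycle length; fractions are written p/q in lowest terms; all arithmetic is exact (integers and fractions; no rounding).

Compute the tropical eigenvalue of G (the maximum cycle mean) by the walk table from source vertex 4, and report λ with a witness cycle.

q=0: [-∞, -∞, -∞, 0]
q=1: [-∞, 2, -19, -18]
q=2: [-37, -4, -37, 2]
q=3: [-42, 4, -17, -4]
q=4: [-35, -2, -23, 4]
Optimal cycle mean attained by: cycle 2->4->2, total 0 + 2, length 2.
Answer: λ = 1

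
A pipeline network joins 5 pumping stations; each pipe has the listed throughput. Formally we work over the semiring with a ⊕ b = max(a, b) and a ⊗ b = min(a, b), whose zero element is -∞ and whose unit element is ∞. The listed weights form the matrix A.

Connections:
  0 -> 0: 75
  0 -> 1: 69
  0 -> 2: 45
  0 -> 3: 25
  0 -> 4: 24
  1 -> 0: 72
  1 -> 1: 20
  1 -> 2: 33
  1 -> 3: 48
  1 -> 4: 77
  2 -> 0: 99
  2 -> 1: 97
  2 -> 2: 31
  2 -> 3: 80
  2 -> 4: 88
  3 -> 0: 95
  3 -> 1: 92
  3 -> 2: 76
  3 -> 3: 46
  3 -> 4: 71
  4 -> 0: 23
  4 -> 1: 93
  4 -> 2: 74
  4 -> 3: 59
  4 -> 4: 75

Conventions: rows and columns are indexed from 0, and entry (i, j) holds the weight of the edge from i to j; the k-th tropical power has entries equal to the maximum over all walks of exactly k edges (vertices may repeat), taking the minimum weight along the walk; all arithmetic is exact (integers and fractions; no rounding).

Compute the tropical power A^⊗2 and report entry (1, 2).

A^⊗2:
  [75, 69, 45, 48, 69]
  [72, 77, 74, 59, 75]
  [80, 88, 76, 59, 77]
  [76, 76, 71, 76, 77]
  [74, 75, 74, 74, 77]
Key observation: the optimum is the walk 1->4->2, with weight 77 min 74 = 74.
Optimal value attained by: walk 1->4->2.
Answer: (A^⊗2)[1][2] = 74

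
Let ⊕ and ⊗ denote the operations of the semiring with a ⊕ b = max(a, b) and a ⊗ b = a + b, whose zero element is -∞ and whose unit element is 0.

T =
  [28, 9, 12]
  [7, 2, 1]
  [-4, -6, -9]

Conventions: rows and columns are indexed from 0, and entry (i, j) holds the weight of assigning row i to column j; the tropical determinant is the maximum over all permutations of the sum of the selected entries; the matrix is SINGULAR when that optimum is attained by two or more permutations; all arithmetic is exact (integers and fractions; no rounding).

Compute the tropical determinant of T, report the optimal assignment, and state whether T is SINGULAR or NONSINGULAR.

σ = (0, 1, 2): 28 + 2 + (-9) = 21
σ = (0, 2, 1): 28 + 1 + (-6) = 23
σ = (1, 0, 2): 9 + 7 + (-9) = 7
σ = (1, 2, 0): 9 + 1 + (-4) = 6
σ = (2, 0, 1): 12 + 7 + (-6) = 13
σ = (2, 1, 0): 12 + 2 + (-4) = 10
Optimal value attained by: σ = (0, 2, 1).
Answer: det⊕(T) = 23; verdict: NONSINGULAR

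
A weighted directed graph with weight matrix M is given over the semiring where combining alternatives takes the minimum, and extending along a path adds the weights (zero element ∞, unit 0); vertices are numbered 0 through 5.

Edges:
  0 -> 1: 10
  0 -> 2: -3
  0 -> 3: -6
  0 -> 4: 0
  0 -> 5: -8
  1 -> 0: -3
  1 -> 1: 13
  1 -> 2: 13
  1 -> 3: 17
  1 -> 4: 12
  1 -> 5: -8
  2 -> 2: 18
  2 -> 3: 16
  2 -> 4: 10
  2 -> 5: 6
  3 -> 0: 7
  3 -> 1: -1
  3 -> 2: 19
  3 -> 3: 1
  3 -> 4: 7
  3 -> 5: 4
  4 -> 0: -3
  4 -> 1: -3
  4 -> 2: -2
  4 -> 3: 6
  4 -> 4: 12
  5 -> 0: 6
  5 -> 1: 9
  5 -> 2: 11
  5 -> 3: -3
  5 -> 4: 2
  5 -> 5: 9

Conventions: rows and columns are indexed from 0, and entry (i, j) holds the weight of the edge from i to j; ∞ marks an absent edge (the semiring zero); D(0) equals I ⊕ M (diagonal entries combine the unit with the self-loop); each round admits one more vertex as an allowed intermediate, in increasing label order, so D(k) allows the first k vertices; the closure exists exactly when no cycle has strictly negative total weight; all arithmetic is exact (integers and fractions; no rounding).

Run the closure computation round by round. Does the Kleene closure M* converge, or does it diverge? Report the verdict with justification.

D(0):
  [0, 10, -3, -6, 0, -8]
  [-3, 0, 13, 17, 12, -8]
  [∞, ∞, 0, 16, 10, 6]
  [7, -1, 19, 0, 7, 4]
  [-3, -3, -2, 6, 0, ∞]
  [6, 9, 11, -3, 2, 0]
Detection: at round 1, diagonal entry (4, 4) turns strictly negative.
Key observation: the cycle 4->0->4 has total weight (-3) + 0, which is strictly negative.
Answer: DIVERGES — negative cycle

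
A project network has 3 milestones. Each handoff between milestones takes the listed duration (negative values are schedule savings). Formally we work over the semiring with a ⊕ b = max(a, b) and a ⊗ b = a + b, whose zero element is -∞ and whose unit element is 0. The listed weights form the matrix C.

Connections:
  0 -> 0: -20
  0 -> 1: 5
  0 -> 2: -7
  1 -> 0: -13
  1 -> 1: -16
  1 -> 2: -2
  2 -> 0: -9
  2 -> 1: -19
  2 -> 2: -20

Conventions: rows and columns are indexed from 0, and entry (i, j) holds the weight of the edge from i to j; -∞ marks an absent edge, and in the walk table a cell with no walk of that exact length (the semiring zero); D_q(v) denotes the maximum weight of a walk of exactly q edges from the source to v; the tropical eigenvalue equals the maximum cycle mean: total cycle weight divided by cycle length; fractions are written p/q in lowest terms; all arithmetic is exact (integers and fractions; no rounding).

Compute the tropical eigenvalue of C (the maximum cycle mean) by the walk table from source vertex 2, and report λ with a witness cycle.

q=0: [-∞, -∞, 0]
q=1: [-9, -19, -20]
q=2: [-29, -4, -16]
q=3: [-17, -20, -6]
Optimal cycle mean attained by: cycle 0->1->2->0, total 5 + (-2) + (-9), length 3.
Answer: λ = -2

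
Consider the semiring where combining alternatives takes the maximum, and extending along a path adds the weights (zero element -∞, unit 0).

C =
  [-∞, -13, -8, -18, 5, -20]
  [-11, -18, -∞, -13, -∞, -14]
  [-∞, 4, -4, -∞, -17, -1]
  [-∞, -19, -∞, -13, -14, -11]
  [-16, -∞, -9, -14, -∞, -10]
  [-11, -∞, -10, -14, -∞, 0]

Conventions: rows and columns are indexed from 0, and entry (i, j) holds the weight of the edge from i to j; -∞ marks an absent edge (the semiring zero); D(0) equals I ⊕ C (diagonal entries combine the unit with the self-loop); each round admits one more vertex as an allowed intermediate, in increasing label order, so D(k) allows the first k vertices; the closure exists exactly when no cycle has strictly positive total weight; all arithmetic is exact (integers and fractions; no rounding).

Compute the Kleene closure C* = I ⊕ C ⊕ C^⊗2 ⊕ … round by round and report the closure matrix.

D(0):
  [0, -13, -8, -18, 5, -20]
  [-11, 0, -∞, -13, -∞, -14]
  [-∞, 4, 0, -∞, -17, -1]
  [-∞, -19, -∞, 0, -14, -11]
  [-16, -∞, -9, -14, 0, -10]
  [-11, -∞, -10, -14, -∞, 0]
D(1):
  [0, -13, -8, -18, 5, -20]
  [-11, 0, -19, -13, -6, -14]
  [-∞, 4, 0, -∞, -17, -1]
  [-∞, -19, -∞, 0, -14, -11]
  [-16, -29, -9, -14, 0, -10]
  [-11, -24, -10, -14, -6, 0]
D(2):
  [0, -13, -8, -18, 5, -20]
  [-11, 0, -19, -13, -6, -14]
  [-7, 4, 0, -9, -2, -1]
  [-30, -19, -38, 0, -14, -11]
  [-16, -29, -9, -14, 0, -10]
  [-11, -24, -10, -14, -6, 0]
D(3):
  [0, -4, -8, -17, 5, -9]
  [-11, 0, -19, -13, -6, -14]
  [-7, 4, 0, -9, -2, -1]
  [-30, -19, -38, 0, -14, -11]
  [-16, -5, -9, -14, 0, -10]
  [-11, -6, -10, -14, -6, 0]
D(4):
  [0, -4, -8, -17, 5, -9]
  [-11, 0, -19, -13, -6, -14]
  [-7, 4, 0, -9, -2, -1]
  [-30, -19, -38, 0, -14, -11]
  [-16, -5, -9, -14, 0, -10]
  [-11, -6, -10, -14, -6, 0]
D(5):
  [0, 0, -4, -9, 5, -5]
  [-11, 0, -15, -13, -6, -14]
  [-7, 4, 0, -9, -2, -1]
  [-30, -19, -23, 0, -14, -11]
  [-16, -5, -9, -14, 0, -10]
  [-11, -6, -10, -14, -6, 0]
D(6):
  [0, 0, -4, -9, 5, -5]
  [-11, 0, -15, -13, -6, -14]
  [-7, 4, 0, -9, -2, -1]
  [-22, -17, -21, 0, -14, -11]
  [-16, -5, -9, -14, 0, -10]
  [-11, -6, -10, -14, -6, 0]
Answer: C* = [[0, 0, -4, -9, 5, -5], [-11, 0, -15, -13, -6, -14], [-7, 4, 0, -9, -2, -1], [-22, -17, -21, 0, -14, -11], [-16, -5, -9, -14, 0, -10], [-11, -6, -10, -14, -6, 0]]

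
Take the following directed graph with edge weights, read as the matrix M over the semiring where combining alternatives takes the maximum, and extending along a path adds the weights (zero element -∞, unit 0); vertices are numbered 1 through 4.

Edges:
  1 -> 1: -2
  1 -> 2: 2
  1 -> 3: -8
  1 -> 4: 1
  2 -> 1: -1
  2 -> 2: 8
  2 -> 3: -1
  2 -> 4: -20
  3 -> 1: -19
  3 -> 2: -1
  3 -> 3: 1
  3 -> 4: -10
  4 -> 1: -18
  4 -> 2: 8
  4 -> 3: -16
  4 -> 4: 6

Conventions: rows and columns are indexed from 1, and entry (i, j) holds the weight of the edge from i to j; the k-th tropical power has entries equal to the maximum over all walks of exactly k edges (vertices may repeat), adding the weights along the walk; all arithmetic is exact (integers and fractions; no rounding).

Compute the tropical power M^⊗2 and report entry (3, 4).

M^⊗2:
  [1, 10, 1, 7]
  [7, 16, 7, 0]
  [-2, 7, 2, -4]
  [7, 16, 7, 12]
Key observation: the optimum is the walk 3->4->4, with weight (-10) + 6 = -4.
Optimal value attained by: walk 3->4->4.
Answer: (M^⊗2)[3][4] = -4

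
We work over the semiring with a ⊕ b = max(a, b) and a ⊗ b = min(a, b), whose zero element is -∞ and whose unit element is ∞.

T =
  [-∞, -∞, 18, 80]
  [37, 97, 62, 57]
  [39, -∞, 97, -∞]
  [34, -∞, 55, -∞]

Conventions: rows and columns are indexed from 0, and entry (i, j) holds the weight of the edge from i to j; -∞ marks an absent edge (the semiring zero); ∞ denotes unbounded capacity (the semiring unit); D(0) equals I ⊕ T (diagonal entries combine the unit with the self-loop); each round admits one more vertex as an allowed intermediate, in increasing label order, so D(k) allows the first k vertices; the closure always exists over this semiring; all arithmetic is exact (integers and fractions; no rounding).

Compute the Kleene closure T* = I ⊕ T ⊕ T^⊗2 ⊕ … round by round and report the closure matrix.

D(0):
  [∞, -∞, 18, 80]
  [37, ∞, 62, 57]
  [39, -∞, ∞, -∞]
  [34, -∞, 55, ∞]
D(1):
  [∞, -∞, 18, 80]
  [37, ∞, 62, 57]
  [39, -∞, ∞, 39]
  [34, -∞, 55, ∞]
D(2):
  [∞, -∞, 18, 80]
  [37, ∞, 62, 57]
  [39, -∞, ∞, 39]
  [34, -∞, 55, ∞]
D(3):
  [∞, -∞, 18, 80]
  [39, ∞, 62, 57]
  [39, -∞, ∞, 39]
  [39, -∞, 55, ∞]
D(4):
  [∞, -∞, 55, 80]
  [39, ∞, 62, 57]
  [39, -∞, ∞, 39]
  [39, -∞, 55, ∞]
Answer: T* = [[∞, -∞, 55, 80], [39, ∞, 62, 57], [39, -∞, ∞, 39], [39, -∞, 55, ∞]]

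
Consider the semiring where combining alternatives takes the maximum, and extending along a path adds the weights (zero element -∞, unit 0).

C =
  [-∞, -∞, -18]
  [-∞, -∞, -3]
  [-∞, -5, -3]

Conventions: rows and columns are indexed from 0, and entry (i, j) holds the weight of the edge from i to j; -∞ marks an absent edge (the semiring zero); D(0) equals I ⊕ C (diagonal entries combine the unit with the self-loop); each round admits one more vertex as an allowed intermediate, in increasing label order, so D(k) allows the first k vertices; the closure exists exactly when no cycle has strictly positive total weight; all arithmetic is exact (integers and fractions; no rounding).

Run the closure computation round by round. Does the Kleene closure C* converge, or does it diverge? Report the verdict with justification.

D(0):
  [0, -∞, -18]
  [-∞, 0, -3]
  [-∞, -5, 0]
D(1):
  [0, -∞, -18]
  [-∞, 0, -3]
  [-∞, -5, 0]
D(2):
  [0, -∞, -18]
  [-∞, 0, -3]
  [-∞, -5, 0]
D(3):
  [0, -23, -18]
  [-∞, 0, -3]
  [-∞, -5, 0]
Key observation: every diagonal entry stays at the unit through all rounds, so no improving cycle exists.
Answer: CONVERGES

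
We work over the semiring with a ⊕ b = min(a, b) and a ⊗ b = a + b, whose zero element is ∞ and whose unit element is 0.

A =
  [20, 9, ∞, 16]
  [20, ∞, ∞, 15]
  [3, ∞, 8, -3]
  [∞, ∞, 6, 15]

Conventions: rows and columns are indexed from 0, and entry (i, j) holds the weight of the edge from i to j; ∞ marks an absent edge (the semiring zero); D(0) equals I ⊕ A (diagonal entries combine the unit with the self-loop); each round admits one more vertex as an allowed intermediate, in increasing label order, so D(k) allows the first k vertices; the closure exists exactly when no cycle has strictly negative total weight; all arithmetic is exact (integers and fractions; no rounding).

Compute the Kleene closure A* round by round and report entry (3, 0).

D(0):
  [0, 9, ∞, 16]
  [20, 0, ∞, 15]
  [3, ∞, 0, -3]
  [∞, ∞, 6, 0]
D(1):
  [0, 9, ∞, 16]
  [20, 0, ∞, 15]
  [3, 12, 0, -3]
  [∞, ∞, 6, 0]
D(2):
  [0, 9, ∞, 16]
  [20, 0, ∞, 15]
  [3, 12, 0, -3]
  [∞, ∞, 6, 0]
D(3):
  [0, 9, ∞, 16]
  [20, 0, ∞, 15]
  [3, 12, 0, -3]
  [9, 18, 6, 0]
D(4):
  [0, 9, 22, 16]
  [20, 0, 21, 15]
  [3, 12, 0, -3]
  [9, 18, 6, 0]
Answer: A*[3][0] = 9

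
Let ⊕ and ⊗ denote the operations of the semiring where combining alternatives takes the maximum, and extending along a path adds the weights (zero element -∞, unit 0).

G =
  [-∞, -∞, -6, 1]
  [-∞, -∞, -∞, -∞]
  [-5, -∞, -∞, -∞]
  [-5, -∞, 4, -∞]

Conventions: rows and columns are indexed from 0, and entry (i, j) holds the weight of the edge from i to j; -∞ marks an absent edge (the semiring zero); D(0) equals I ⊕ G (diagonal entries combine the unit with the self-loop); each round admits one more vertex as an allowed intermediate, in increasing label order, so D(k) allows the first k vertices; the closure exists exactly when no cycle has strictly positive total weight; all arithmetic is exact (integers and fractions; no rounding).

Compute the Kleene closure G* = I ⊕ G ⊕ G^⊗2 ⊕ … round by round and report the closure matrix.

D(0):
  [0, -∞, -6, 1]
  [-∞, 0, -∞, -∞]
  [-5, -∞, 0, -∞]
  [-5, -∞, 4, 0]
D(1):
  [0, -∞, -6, 1]
  [-∞, 0, -∞, -∞]
  [-5, -∞, 0, -4]
  [-5, -∞, 4, 0]
D(2):
  [0, -∞, -6, 1]
  [-∞, 0, -∞, -∞]
  [-5, -∞, 0, -4]
  [-5, -∞, 4, 0]
D(3):
  [0, -∞, -6, 1]
  [-∞, 0, -∞, -∞]
  [-5, -∞, 0, -4]
  [-1, -∞, 4, 0]
D(4):
  [0, -∞, 5, 1]
  [-∞, 0, -∞, -∞]
  [-5, -∞, 0, -4]
  [-1, -∞, 4, 0]
Answer: G* = [[0, -∞, 5, 1], [-∞, 0, -∞, -∞], [-5, -∞, 0, -4], [-1, -∞, 4, 0]]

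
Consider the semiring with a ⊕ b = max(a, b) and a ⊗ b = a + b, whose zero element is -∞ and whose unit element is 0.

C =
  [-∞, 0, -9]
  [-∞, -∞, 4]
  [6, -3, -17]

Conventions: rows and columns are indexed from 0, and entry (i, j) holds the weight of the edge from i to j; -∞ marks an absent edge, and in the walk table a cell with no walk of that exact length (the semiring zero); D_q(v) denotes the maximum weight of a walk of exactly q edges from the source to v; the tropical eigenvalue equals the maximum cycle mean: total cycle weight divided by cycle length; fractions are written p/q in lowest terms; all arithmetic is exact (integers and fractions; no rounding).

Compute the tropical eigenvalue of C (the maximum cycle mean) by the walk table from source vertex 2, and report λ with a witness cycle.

q=0: [-∞, -∞, 0]
q=1: [6, -3, -17]
q=2: [-11, 6, 1]
q=3: [7, -2, 10]
Optimal cycle mean attained by: cycle 0->1->2->0, total 0 + 4 + 6, length 3.
Answer: λ = 10/3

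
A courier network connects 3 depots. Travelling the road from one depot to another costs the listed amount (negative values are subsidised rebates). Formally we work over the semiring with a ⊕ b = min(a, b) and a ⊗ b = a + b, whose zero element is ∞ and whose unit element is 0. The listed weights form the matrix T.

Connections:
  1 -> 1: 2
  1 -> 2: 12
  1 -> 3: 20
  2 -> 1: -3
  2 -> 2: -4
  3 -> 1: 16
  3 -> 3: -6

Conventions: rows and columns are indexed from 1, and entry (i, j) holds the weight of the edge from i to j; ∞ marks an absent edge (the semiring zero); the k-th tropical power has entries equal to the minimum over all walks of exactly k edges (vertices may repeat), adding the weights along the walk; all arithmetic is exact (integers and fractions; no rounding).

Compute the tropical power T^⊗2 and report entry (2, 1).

T^⊗2:
  [4, 8, 14]
  [-7, -8, 17]
  [10, 28, -12]
Key observation: the optimum is the walk 2->2->1, with weight (-4) + (-3) = -7.
Optimal value attained by: walk 2->2->1.
Answer: (T^⊗2)[2][1] = -7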